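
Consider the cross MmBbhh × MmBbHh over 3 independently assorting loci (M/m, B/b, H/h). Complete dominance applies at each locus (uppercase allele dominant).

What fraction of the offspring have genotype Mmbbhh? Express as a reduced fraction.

MmBbhh gametes: MBh×2, Mbh×2, mBh×2, mbh×2
MmBbHh gametes: MBH×1, MBh×1, MbH×1, Mbh×1, mBH×1, mBh×1, mbH×1, mbh×1
MmBbhh×MmBbHh grid (8·8=64): MMBBHh=2 MMBBhh=2 MMBbHh=4 MMBbhh=4 MMbbHh=2 MMbbhh=2 MmBBHh=4 MmBBhh=4 MmBbHh=8 MmBbhh=8 MmbbHh=4 Mmbbhh=4 mmBBHh=2 mmBBhh=2 mmBbHh=4 mmBbhh=4 mmbbHh=2 mmbbhh=2
Mmbbhh hits 4/64; gcd=4; 4÷4/64÷4 = 1/16

P(Mmbbhh) = 1/16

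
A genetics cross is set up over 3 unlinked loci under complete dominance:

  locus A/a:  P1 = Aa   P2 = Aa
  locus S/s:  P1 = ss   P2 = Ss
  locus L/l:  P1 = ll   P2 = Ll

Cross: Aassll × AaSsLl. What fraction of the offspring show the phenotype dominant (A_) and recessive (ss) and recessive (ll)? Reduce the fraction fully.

Aassll gametes: Asl×4, asl×4
AaSsLl gametes: ASL×1, ASl×1, AsL×1, Asl×1, aSL×1, aSl×1, asL×1, asl×1
Aassll×AaSsLl grid (8·8=64): AASsLl=4 AASsll=4 AAssLl=4 AAssll=4 AaSsLl=8 AaSsll=8 AassLl=8 Aassll=8 aaSsLl=4 aaSsll=4 aassLl=4 aassll=4
A_ ss ll hits 12/64; gcd=4; 12÷4/64÷4 = 3/16

P(A_ ss ll) = 3/16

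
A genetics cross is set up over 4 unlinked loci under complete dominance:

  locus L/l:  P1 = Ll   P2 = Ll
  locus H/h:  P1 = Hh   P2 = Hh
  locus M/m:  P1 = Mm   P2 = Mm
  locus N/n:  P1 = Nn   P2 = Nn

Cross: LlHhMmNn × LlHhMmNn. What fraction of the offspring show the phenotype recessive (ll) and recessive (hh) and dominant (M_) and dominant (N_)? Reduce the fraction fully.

P(ll hh M_ N_) = 9/256

LlHhMmNn gametes: LHMN×1, LHMn×1, LHmN×1, LHmn×1, LhMN×1, LhMn×1, LhmN×1, Lhmn×1, lHMN×1, lHMn×1, lHmN×1, lHmn×1, lhMN×1, lhMn×1, lhmN×1, lhmn×1
LlHhMmNn gametes: LHMN×1, LHMn×1, LHmN×1, LHmn×1, LhMN×1, LhMn×1, LhmN×1, Lhmn×1, lHMN×1, lHMn×1, lHmN×1, lHmn×1, lhMN×1, lhMn×1, lhmN×1, lhmn×1
LlHhMmNn×LlHhMmNn grid (16·16=256): LLHHMMNN=1 LLHHMMNn=2 LLHHMMnn=1 LLHHMmNN=2 LLHHMmNn=4 LLHHMmnn=2 LLHHmmNN=1 LLHHmmNn=2 LLHHmmnn=1 LLHhMMNN=2 LLHhMMNn=4 LLHhMMnn=2 LLHhMmNN=4 LLHhMmNn=8 LLHhMmnn=4 LLHhmmNN=2 LLHhmmNn=4 LLHhmmnn=2 LLhhMMNN=1 LLhhMMNn=2 LLhhMMnn=1 LLhhMmNN=2 LLhhMmNn=4 LLhhMmnn=2 LLhhmmNN=1 LLhhmmNn=2 LLhhmmnn=1 LlHHMMNN=2 LlHHMMNn=4 LlHHMMnn=2 LlHHMmNN=4 LlHHMmNn=8 LlHHMmnn=4 LlHHmmNN=2 LlHHmmNn=4 LlHHmmnn=2 LlHhMMNN=4 LlHhMMNn=8 LlHhMMnn=4 LlHhMmNN=8 LlHhMmNn=16 LlHhMmnn=8 LlHhmmNN=4 LlHhmmNn=8 LlHhmmnn=4 LlhhMMNN=2 LlhhMMNn=4 LlhhMMnn=2 LlhhMmNN=4 LlhhMmNn=8 LlhhMmnn=4 LlhhmmNN=2 LlhhmmNn=4 Llhhmmnn=2 llHHMMNN=1 llHHMMNn=2 llHHMMnn=1 llHHMmNN=2 llHHMmNn=4 llHHMmnn=2 llHHmmNN=1 llHHmmNn=2 llHHmmnn=1 llHhMMNN=2 llHhMMNn=4 llHhMMnn=2 llHhMmNN=4 llHhMmNn=8 llHhMmnn=4 llHhmmNN=2 llHhmmNn=4 llHhmmnn=2 llhhMMNN=1 llhhMMNn=2 llhhMMnn=1 llhhMmNN=2 llhhMmNn=4 llhhMmnn=2 llhhmmNN=1 llhhmmNn=2 llhhmmnn=1
ll hh M_ N_ hits 9/256; gcd=1; 9÷1/256÷1 = 9/256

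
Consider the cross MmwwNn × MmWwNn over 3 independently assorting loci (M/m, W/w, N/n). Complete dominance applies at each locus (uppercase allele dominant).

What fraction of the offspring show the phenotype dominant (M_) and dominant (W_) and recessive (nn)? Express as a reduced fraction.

P(M_ W_ nn) = 3/32

MmwwNn gametes: MwN×2, Mwn×2, mwN×2, mwn×2
MmWwNn gametes: MWN×1, MWn×1, MwN×1, Mwn×1, mWN×1, mWn×1, mwN×1, mwn×1
MmwwNn×MmWwNn grid (8·8=64): MMWwNN=2 MMWwNn=4 MMWwnn=2 MMwwNN=2 MMwwNn=4 MMwwnn=2 MmWwNN=4 MmWwNn=8 MmWwnn=4 MmwwNN=4 MmwwNn=8 Mmwwnn=4 mmWwNN=2 mmWwNn=4 mmWwnn=2 mmwwNN=2 mmwwNn=4 mmwwnn=2
M_ W_ nn hits 6/64; gcd=2; 6÷2/64÷2 = 3/32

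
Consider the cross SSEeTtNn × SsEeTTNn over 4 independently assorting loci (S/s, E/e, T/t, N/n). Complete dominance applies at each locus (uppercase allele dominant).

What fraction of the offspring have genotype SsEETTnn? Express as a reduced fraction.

SSEeTtNn gametes: SETN×2, SETn×2, SEtN×2, SEtn×2, SeTN×2, SeTn×2, SetN×2, Setn×2
SsEeTTNn gametes: SETN×2, SETn×2, SeTN×2, SeTn×2, sETN×2, sETn×2, seTN×2, seTn×2
SSEeTtNn×SsEeTTNn grid (16·16=256): SSEETTNN=4 SSEETTNn=8 SSEETTnn=4 SSEETtNN=4 SSEETtNn=8 SSEETtnn=4 SSEeTTNN=8 SSEeTTNn=16 SSEeTTnn=8 SSEeTtNN=8 SSEeTtNn=16 SSEeTtnn=8 SSeeTTNN=4 SSeeTTNn=8 SSeeTTnn=4 SSeeTtNN=4 SSeeTtNn=8 SSeeTtnn=4 SsEETTNN=4 SsEETTNn=8 SsEETTnn=4 SsEETtNN=4 SsEETtNn=8 SsEETtnn=4 SsEeTTNN=8 SsEeTTNn=16 SsEeTTnn=8 SsEeTtNN=8 SsEeTtNn=16 SsEeTtnn=8 SseeTTNN=4 SseeTTNn=8 SseeTTnn=4 SseeTtNN=4 SseeTtNn=8 SseeTtnn=4
SsEETTnn hits 4/256; gcd=4; 4÷4/256÷4 = 1/64

P(SsEETTnn) = 1/64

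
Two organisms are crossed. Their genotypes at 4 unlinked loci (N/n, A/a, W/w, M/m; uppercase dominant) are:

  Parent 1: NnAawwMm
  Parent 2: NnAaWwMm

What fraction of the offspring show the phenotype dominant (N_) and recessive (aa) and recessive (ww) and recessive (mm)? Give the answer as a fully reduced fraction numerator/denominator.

P(N_ aa ww mm) = 3/128

NnAawwMm gametes: NAwM×2, NAwm×2, NawM×2, Nawm×2, nAwM×2, nAwm×2, nawM×2, nawm×2
NnAaWwMm gametes: NAWM×1, NAWm×1, NAwM×1, NAwm×1, NaWM×1, NaWm×1, NawM×1, Nawm×1, nAWM×1, nAWm×1, nAwM×1, nAwm×1, naWM×1, naWm×1, nawM×1, nawm×1
NnAawwMm×NnAaWwMm grid (16·16=256): NNAAWwMM=2 NNAAWwMm=4 NNAAWwmm=2 NNAAwwMM=2 NNAAwwMm=4 NNAAwwmm=2 NNAaWwMM=4 NNAaWwMm=8 NNAaWwmm=4 NNAawwMM=4 NNAawwMm=8 NNAawwmm=4 NNaaWwMM=2 NNaaWwMm=4 NNaaWwmm=2 NNaawwMM=2 NNaawwMm=4 NNaawwmm=2 NnAAWwMM=4 NnAAWwMm=8 NnAAWwmm=4 NnAAwwMM=4 NnAAwwMm=8 NnAAwwmm=4 NnAaWwMM=8 NnAaWwMm=16 NnAaWwmm=8 NnAawwMM=8 NnAawwMm=16 NnAawwmm=8 NnaaWwMM=4 NnaaWwMm=8 NnaaWwmm=4 NnaawwMM=4 NnaawwMm=8 Nnaawwmm=4 nnAAWwMM=2 nnAAWwMm=4 nnAAWwmm=2 nnAAwwMM=2 nnAAwwMm=4 nnAAwwmm=2 nnAaWwMM=4 nnAaWwMm=8 nnAaWwmm=4 nnAawwMM=4 nnAawwMm=8 nnAawwmm=4 nnaaWwMM=2 nnaaWwMm=4 nnaaWwmm=2 nnaawwMM=2 nnaawwMm=4 nnaawwmm=2
N_ aa ww mm hits 6/256; gcd=2; 6÷2/256÷2 = 3/128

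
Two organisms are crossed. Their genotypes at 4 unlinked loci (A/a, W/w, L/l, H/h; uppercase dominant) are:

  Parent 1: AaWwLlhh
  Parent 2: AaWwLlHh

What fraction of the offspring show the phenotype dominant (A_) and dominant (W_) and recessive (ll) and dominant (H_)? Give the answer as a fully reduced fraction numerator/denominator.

AaWwLlhh gametes: AWLh×2, AWlh×2, AwLh×2, Awlh×2, aWLh×2, aWlh×2, awLh×2, awlh×2
AaWwLlHh gametes: AWLH×1, AWLh×1, AWlH×1, AWlh×1, AwLH×1, AwLh×1, AwlH×1, Awlh×1, aWLH×1, aWLh×1, aWlH×1, aWlh×1, awLH×1, awLh×1, awlH×1, awlh×1
AaWwLlhh×AaWwLlHh grid (16·16=256): AAWWLLHh=2 AAWWLLhh=2 AAWWLlHh=4 AAWWLlhh=4 AAWWllHh=2 AAWWllhh=2 AAWwLLHh=4 AAWwLLhh=4 AAWwLlHh=8 AAWwLlhh=8 AAWwllHh=4 AAWwllhh=4 AAwwLLHh=2 AAwwLLhh=2 AAwwLlHh=4 AAwwLlhh=4 AAwwllHh=2 AAwwllhh=2 AaWWLLHh=4 AaWWLLhh=4 AaWWLlHh=8 AaWWLlhh=8 AaWWllHh=4 AaWWllhh=4 AaWwLLHh=8 AaWwLLhh=8 AaWwLlHh=16 AaWwLlhh=16 AaWwllHh=8 AaWwllhh=8 AawwLLHh=4 AawwLLhh=4 AawwLlHh=8 AawwLlhh=8 AawwllHh=4 Aawwllhh=4 aaWWLLHh=2 aaWWLLhh=2 aaWWLlHh=4 aaWWLlhh=4 aaWWllHh=2 aaWWllhh=2 aaWwLLHh=4 aaWwLLhh=4 aaWwLlHh=8 aaWwLlhh=8 aaWwllHh=4 aaWwllhh=4 aawwLLHh=2 aawwLLhh=2 aawwLlHh=4 aawwLlhh=4 aawwllHh=2 aawwllhh=2
A_ W_ ll H_ hits 18/256; gcd=2; 18÷2/256÷2 = 9/128

P(A_ W_ ll H_) = 9/128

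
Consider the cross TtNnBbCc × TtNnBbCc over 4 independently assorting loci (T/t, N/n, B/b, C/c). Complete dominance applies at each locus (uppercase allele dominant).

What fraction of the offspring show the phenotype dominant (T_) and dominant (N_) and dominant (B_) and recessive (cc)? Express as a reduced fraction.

TtNnBbCc gametes: TNBC×1, TNBc×1, TNbC×1, TNbc×1, TnBC×1, TnBc×1, TnbC×1, Tnbc×1, tNBC×1, tNBc×1, tNbC×1, tNbc×1, tnBC×1, tnBc×1, tnbC×1, tnbc×1
TtNnBbCc gametes: TNBC×1, TNBc×1, TNbC×1, TNbc×1, TnBC×1, TnBc×1, TnbC×1, Tnbc×1, tNBC×1, tNBc×1, tNbC×1, tNbc×1, tnBC×1, tnBc×1, tnbC×1, tnbc×1
TtNnBbCc×TtNnBbCc grid (16·16=256): TTNNBBCC=1 TTNNBBCc=2 TTNNBBcc=1 TTNNBbCC=2 TTNNBbCc=4 TTNNBbcc=2 TTNNbbCC=1 TTNNbbCc=2 TTNNbbcc=1 TTNnBBCC=2 TTNnBBCc=4 TTNnBBcc=2 TTNnBbCC=4 TTNnBbCc=8 TTNnBbcc=4 TTNnbbCC=2 TTNnbbCc=4 TTNnbbcc=2 TTnnBBCC=1 TTnnBBCc=2 TTnnBBcc=1 TTnnBbCC=2 TTnnBbCc=4 TTnnBbcc=2 TTnnbbCC=1 TTnnbbCc=2 TTnnbbcc=1 TtNNBBCC=2 TtNNBBCc=4 TtNNBBcc=2 TtNNBbCC=4 TtNNBbCc=8 TtNNBbcc=4 TtNNbbCC=2 TtNNbbCc=4 TtNNbbcc=2 TtNnBBCC=4 TtNnBBCc=8 TtNnBBcc=4 TtNnBbCC=8 TtNnBbCc=16 TtNnBbcc=8 TtNnbbCC=4 TtNnbbCc=8 TtNnbbcc=4 TtnnBBCC=2 TtnnBBCc=4 TtnnBBcc=2 TtnnBbCC=4 TtnnBbCc=8 TtnnBbcc=4 TtnnbbCC=2 TtnnbbCc=4 Ttnnbbcc=2 ttNNBBCC=1 ttNNBBCc=2 ttNNBBcc=1 ttNNBbCC=2 ttNNBbCc=4 ttNNBbcc=2 ttNNbbCC=1 ttNNbbCc=2 ttNNbbcc=1 ttNnBBCC=2 ttNnBBCc=4 ttNnBBcc=2 ttNnBbCC=4 ttNnBbCc=8 ttNnBbcc=4 ttNnbbCC=2 ttNnbbCc=4 ttNnbbcc=2 ttnnBBCC=1 ttnnBBCc=2 ttnnBBcc=1 ttnnBbCC=2 ttnnBbCc=4 ttnnBbcc=2 ttnnbbCC=1 ttnnbbCc=2 ttnnbbcc=1
T_ N_ B_ cc hits 27/256; gcd=1; 27÷1/256÷1 = 27/256

P(T_ N_ B_ cc) = 27/256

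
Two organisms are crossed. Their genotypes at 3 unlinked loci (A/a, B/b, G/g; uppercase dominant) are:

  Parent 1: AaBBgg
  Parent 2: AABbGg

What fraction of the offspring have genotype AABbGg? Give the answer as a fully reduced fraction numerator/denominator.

P(AABbGg) = 1/8

AaBBgg gametes: ABg×4, aBg×4
AABbGg gametes: ABG×2, ABg×2, AbG×2, Abg×2
AaBBgg×AABbGg grid (8·8=64): AABBGg=8 AABBgg=8 AABbGg=8 AABbgg=8 AaBBGg=8 AaBBgg=8 AaBbGg=8 AaBbgg=8
AABbGg hits 8/64; gcd=8; 8÷8/64÷8 = 1/8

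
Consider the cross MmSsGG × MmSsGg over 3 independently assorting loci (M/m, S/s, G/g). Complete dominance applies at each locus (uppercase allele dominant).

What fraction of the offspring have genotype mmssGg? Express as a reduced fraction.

MmSsGG gametes: MSG×2, MsG×2, mSG×2, msG×2
MmSsGg gametes: MSG×1, MSg×1, MsG×1, Msg×1, mSG×1, mSg×1, msG×1, msg×1
MmSsGG×MmSsGg grid (8·8=64): MMSSGG=2 MMSSGg=2 MMSsGG=4 MMSsGg=4 MMssGG=2 MMssGg=2 MmSSGG=4 MmSSGg=4 MmSsGG=8 MmSsGg=8 MmssGG=4 MmssGg=4 mmSSGG=2 mmSSGg=2 mmSsGG=4 mmSsGg=4 mmssGG=2 mmssGg=2
mmssGg hits 2/64; gcd=2; 2÷2/64÷2 = 1/32

P(mmssGg) = 1/32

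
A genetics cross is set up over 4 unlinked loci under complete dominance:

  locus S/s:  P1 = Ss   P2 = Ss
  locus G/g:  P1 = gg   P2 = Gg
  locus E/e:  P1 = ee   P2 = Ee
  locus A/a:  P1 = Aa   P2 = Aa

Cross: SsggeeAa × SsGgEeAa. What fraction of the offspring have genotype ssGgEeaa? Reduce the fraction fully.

P(ssGgEeaa) = 1/64

SsggeeAa gametes: SgeA×4, Sgea×4, sgeA×4, sgea×4
SsGgEeAa gametes: SGEA×1, SGEa×1, SGeA×1, SGea×1, SgEA×1, SgEa×1, SgeA×1, Sgea×1, sGEA×1, sGEa×1, sGeA×1, sGea×1, sgEA×1, sgEa×1, sgeA×1, sgea×1
SsggeeAa×SsGgEeAa grid (16·16=256): SSGgEeAA=4 SSGgEeAa=8 SSGgEeaa=4 SSGgeeAA=4 SSGgeeAa=8 SSGgeeaa=4 SSggEeAA=4 SSggEeAa=8 SSggEeaa=4 SSggeeAA=4 SSggeeAa=8 SSggeeaa=4 SsGgEeAA=8 SsGgEeAa=16 SsGgEeaa=8 SsGgeeAA=8 SsGgeeAa=16 SsGgeeaa=8 SsggEeAA=8 SsggEeAa=16 SsggEeaa=8 SsggeeAA=8 SsggeeAa=16 Ssggeeaa=8 ssGgEeAA=4 ssGgEeAa=8 ssGgEeaa=4 ssGgeeAA=4 ssGgeeAa=8 ssGgeeaa=4 ssggEeAA=4 ssggEeAa=8 ssggEeaa=4 ssggeeAA=4 ssggeeAa=8 ssggeeaa=4
ssGgEeaa hits 4/256; gcd=4; 4÷4/256÷4 = 1/64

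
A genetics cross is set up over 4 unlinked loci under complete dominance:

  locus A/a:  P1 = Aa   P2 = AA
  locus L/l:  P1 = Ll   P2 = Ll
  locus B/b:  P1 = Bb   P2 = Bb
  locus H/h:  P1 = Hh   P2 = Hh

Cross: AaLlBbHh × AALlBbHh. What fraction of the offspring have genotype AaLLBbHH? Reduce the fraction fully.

P(AaLLBbHH) = 1/64

AaLlBbHh gametes: ALBH×1, ALBh×1, ALbH×1, ALbh×1, AlBH×1, AlBh×1, AlbH×1, Albh×1, aLBH×1, aLBh×1, aLbH×1, aLbh×1, alBH×1, alBh×1, albH×1, albh×1
AALlBbHh gametes: ALBH×2, ALBh×2, ALbH×2, ALbh×2, AlBH×2, AlBh×2, AlbH×2, Albh×2
AaLlBbHh×AALlBbHh grid (16·16=256): AALLBBHH=2 AALLBBHh=4 AALLBBhh=2 AALLBbHH=4 AALLBbHh=8 AALLBbhh=4 AALLbbHH=2 AALLbbHh=4 AALLbbhh=2 AALlBBHH=4 AALlBBHh=8 AALlBBhh=4 AALlBbHH=8 AALlBbHh=16 AALlBbhh=8 AALlbbHH=4 AALlbbHh=8 AALlbbhh=4 AAllBBHH=2 AAllBBHh=4 AAllBBhh=2 AAllBbHH=4 AAllBbHh=8 AAllBbhh=4 AAllbbHH=2 AAllbbHh=4 AAllbbhh=2 AaLLBBHH=2 AaLLBBHh=4 AaLLBBhh=2 AaLLBbHH=4 AaLLBbHh=8 AaLLBbhh=4 AaLLbbHH=2 AaLLbbHh=4 AaLLbbhh=2 AaLlBBHH=4 AaLlBBHh=8 AaLlBBhh=4 AaLlBbHH=8 AaLlBbHh=16 AaLlBbhh=8 AaLlbbHH=4 AaLlbbHh=8 AaLlbbhh=4 AallBBHH=2 AallBBHh=4 AallBBhh=2 AallBbHH=4 AallBbHh=8 AallBbhh=4 AallbbHH=2 AallbbHh=4 Aallbbhh=2
AaLLBbHH hits 4/256; gcd=4; 4÷4/256÷4 = 1/64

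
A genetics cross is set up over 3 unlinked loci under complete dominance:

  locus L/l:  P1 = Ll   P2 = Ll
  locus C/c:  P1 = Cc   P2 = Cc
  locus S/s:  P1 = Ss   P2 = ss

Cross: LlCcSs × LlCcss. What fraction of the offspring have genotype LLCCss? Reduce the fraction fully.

P(LLCCss) = 1/32

LlCcSs gametes: LCS×1, LCs×1, LcS×1, Lcs×1, lCS×1, lCs×1, lcS×1, lcs×1
LlCcss gametes: LCs×2, Lcs×2, lCs×2, lcs×2
LlCcSs×LlCcss grid (8·8=64): LLCCSs=2 LLCCss=2 LLCcSs=4 LLCcss=4 LLccSs=2 LLccss=2 LlCCSs=4 LlCCss=4 LlCcSs=8 LlCcss=8 LlccSs=4 Llccss=4 llCCSs=2 llCCss=2 llCcSs=4 llCcss=4 llccSs=2 llccss=2
LLCCss hits 2/64; gcd=2; 2÷2/64÷2 = 1/32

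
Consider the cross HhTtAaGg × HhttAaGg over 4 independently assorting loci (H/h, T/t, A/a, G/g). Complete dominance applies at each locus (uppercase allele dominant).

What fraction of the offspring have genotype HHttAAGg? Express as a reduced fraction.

P(HHttAAGg) = 1/64

HhTtAaGg gametes: HTAG×1, HTAg×1, HTaG×1, HTag×1, HtAG×1, HtAg×1, HtaG×1, Htag×1, hTAG×1, hTAg×1, hTaG×1, hTag×1, htAG×1, htAg×1, htaG×1, htag×1
HhttAaGg gametes: HtAG×2, HtAg×2, HtaG×2, Htag×2, htAG×2, htAg×2, htaG×2, htag×2
HhTtAaGg×HhttAaGg grid (16·16=256): HHTtAAGG=2 HHTtAAGg=4 HHTtAAgg=2 HHTtAaGG=4 HHTtAaGg=8 HHTtAagg=4 HHTtaaGG=2 HHTtaaGg=4 HHTtaagg=2 HHttAAGG=2 HHttAAGg=4 HHttAAgg=2 HHttAaGG=4 HHttAaGg=8 HHttAagg=4 HHttaaGG=2 HHttaaGg=4 HHttaagg=2 HhTtAAGG=4 HhTtAAGg=8 HhTtAAgg=4 HhTtAaGG=8 HhTtAaGg=16 HhTtAagg=8 HhTtaaGG=4 HhTtaaGg=8 HhTtaagg=4 HhttAAGG=4 HhttAAGg=8 HhttAAgg=4 HhttAaGG=8 HhttAaGg=16 HhttAagg=8 HhttaaGG=4 HhttaaGg=8 Hhttaagg=4 hhTtAAGG=2 hhTtAAGg=4 hhTtAAgg=2 hhTtAaGG=4 hhTtAaGg=8 hhTtAagg=4 hhTtaaGG=2 hhTtaaGg=4 hhTtaagg=2 hhttAAGG=2 hhttAAGg=4 hhttAAgg=2 hhttAaGG=4 hhttAaGg=8 hhttAagg=4 hhttaaGG=2 hhttaaGg=4 hhttaagg=2
HHttAAGg hits 4/256; gcd=4; 4÷4/256÷4 = 1/64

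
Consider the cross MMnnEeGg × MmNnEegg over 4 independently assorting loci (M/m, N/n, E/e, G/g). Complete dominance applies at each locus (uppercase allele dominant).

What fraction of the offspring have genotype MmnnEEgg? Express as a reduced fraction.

P(MmnnEEgg) = 1/32

MMnnEeGg gametes: MnEG×4, MnEg×4, MneG×4, Mneg×4
MmNnEegg gametes: MNEg×2, MNeg×2, MnEg×2, Mneg×2, mNEg×2, mNeg×2, mnEg×2, mneg×2
MMnnEeGg×MmNnEegg grid (16·16=256): MMNnEEGg=8 MMNnEEgg=8 MMNnEeGg=16 MMNnEegg=16 MMNneeGg=8 MMNneegg=8 MMnnEEGg=8 MMnnEEgg=8 MMnnEeGg=16 MMnnEegg=16 MMnneeGg=8 MMnneegg=8 MmNnEEGg=8 MmNnEEgg=8 MmNnEeGg=16 MmNnEegg=16 MmNneeGg=8 MmNneegg=8 MmnnEEGg=8 MmnnEEgg=8 MmnnEeGg=16 MmnnEegg=16 MmnneeGg=8 Mmnneegg=8
MmnnEEgg hits 8/256; gcd=8; 8÷8/256÷8 = 1/32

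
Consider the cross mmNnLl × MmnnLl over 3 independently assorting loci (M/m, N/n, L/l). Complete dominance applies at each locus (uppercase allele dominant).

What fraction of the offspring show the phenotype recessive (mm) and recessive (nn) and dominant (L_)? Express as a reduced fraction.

mmNnLl gametes: mNL×2, mNl×2, mnL×2, mnl×2
MmnnLl gametes: MnL×2, Mnl×2, mnL×2, mnl×2
mmNnLl×MmnnLl grid (8·8=64): MmNnLL=4 MmNnLl=8 MmNnll=4 MmnnLL=4 MmnnLl=8 Mmnnll=4 mmNnLL=4 mmNnLl=8 mmNnll=4 mmnnLL=4 mmnnLl=8 mmnnll=4
mm nn L_ hits 12/64; gcd=4; 12÷4/64÷4 = 3/16

P(mm nn L_) = 3/16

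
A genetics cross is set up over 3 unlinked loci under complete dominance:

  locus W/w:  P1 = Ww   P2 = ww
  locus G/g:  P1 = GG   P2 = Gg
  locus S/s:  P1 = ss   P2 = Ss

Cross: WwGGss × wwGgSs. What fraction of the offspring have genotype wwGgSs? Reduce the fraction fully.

WwGGss gametes: WGs×4, wGs×4
wwGgSs gametes: wGS×2, wGs×2, wgS×2, wgs×2
WwGGss×wwGgSs grid (8·8=64): WwGGSs=8 WwGGss=8 WwGgSs=8 WwGgss=8 wwGGSs=8 wwGGss=8 wwGgSs=8 wwGgss=8
wwGgSs hits 8/64; gcd=8; 8÷8/64÷8 = 1/8

P(wwGgSs) = 1/8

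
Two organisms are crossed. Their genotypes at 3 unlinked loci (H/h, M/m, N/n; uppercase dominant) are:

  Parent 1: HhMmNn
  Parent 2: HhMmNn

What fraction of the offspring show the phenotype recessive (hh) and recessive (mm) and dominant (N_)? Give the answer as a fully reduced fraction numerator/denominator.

HhMmNn gametes: HMN×1, HMn×1, HmN×1, Hmn×1, hMN×1, hMn×1, hmN×1, hmn×1
HhMmNn gametes: HMN×1, HMn×1, HmN×1, Hmn×1, hMN×1, hMn×1, hmN×1, hmn×1
HhMmNn×HhMmNn grid (8·8=64): HHMMNN=1 HHMMNn=2 HHMMnn=1 HHMmNN=2 HHMmNn=4 HHMmnn=2 HHmmNN=1 HHmmNn=2 HHmmnn=1 HhMMNN=2 HhMMNn=4 HhMMnn=2 HhMmNN=4 HhMmNn=8 HhMmnn=4 HhmmNN=2 HhmmNn=4 Hhmmnn=2 hhMMNN=1 hhMMNn=2 hhMMnn=1 hhMmNN=2 hhMmNn=4 hhMmnn=2 hhmmNN=1 hhmmNn=2 hhmmnn=1
hh mm N_ hits 3/64; gcd=1; 3÷1/64÷1 = 3/64

P(hh mm N_) = 3/64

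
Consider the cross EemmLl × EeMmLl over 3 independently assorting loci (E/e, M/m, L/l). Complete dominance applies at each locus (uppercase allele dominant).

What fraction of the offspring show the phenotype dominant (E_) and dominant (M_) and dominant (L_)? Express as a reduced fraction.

P(E_ M_ L_) = 9/32

EemmLl gametes: EmL×2, Eml×2, emL×2, eml×2
EeMmLl gametes: EML×1, EMl×1, EmL×1, Eml×1, eML×1, eMl×1, emL×1, eml×1
EemmLl×EeMmLl grid (8·8=64): EEMmLL=2 EEMmLl=4 EEMmll=2 EEmmLL=2 EEmmLl=4 EEmmll=2 EeMmLL=4 EeMmLl=8 EeMmll=4 EemmLL=4 EemmLl=8 Eemmll=4 eeMmLL=2 eeMmLl=4 eeMmll=2 eemmLL=2 eemmLl=4 eemmll=2
E_ M_ L_ hits 18/64; gcd=2; 18÷2/64÷2 = 9/32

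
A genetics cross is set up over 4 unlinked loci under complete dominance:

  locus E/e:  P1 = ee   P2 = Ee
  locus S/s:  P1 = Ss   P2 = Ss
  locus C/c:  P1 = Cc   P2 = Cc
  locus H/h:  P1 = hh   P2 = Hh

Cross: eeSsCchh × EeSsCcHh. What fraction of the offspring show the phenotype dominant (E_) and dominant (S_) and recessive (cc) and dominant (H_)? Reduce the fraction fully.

P(E_ S_ cc H_) = 3/64

eeSsCchh gametes: eSCh×4, eSch×4, esCh×4, esch×4
EeSsCcHh gametes: ESCH×1, ESCh×1, EScH×1, ESch×1, EsCH×1, EsCh×1, EscH×1, Esch×1, eSCH×1, eSCh×1, eScH×1, eSch×1, esCH×1, esCh×1, escH×1, esch×1
eeSsCchh×EeSsCcHh grid (16·16=256): EeSSCCHh=4 EeSSCChh=4 EeSSCcHh=8 EeSSCchh=8 EeSSccHh=4 EeSScchh=4 EeSsCCHh=8 EeSsCChh=8 EeSsCcHh=16 EeSsCchh=16 EeSsccHh=8 EeSscchh=8 EessCCHh=4 EessCChh=4 EessCcHh=8 EessCchh=8 EessccHh=4 Eesscchh=4 eeSSCCHh=4 eeSSCChh=4 eeSSCcHh=8 eeSSCchh=8 eeSSccHh=4 eeSScchh=4 eeSsCCHh=8 eeSsCChh=8 eeSsCcHh=16 eeSsCchh=16 eeSsccHh=8 eeSscchh=8 eessCCHh=4 eessCChh=4 eessCcHh=8 eessCchh=8 eessccHh=4 eesscchh=4
E_ S_ cc H_ hits 12/256; gcd=4; 12÷4/256÷4 = 3/64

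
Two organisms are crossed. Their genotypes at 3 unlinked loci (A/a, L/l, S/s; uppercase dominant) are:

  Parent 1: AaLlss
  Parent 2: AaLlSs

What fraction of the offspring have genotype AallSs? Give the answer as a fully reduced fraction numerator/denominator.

AaLlss gametes: ALs×2, Als×2, aLs×2, als×2
AaLlSs gametes: ALS×1, ALs×1, AlS×1, Als×1, aLS×1, aLs×1, alS×1, als×1
AaLlss×AaLlSs grid (8·8=64): AALLSs=2 AALLss=2 AALlSs=4 AALlss=4 AAllSs=2 AAllss=2 AaLLSs=4 AaLLss=4 AaLlSs=8 AaLlss=8 AallSs=4 Aallss=4 aaLLSs=2 aaLLss=2 aaLlSs=4 aaLlss=4 aallSs=2 aallss=2
AallSs hits 4/64; gcd=4; 4÷4/64÷4 = 1/16

P(AallSs) = 1/16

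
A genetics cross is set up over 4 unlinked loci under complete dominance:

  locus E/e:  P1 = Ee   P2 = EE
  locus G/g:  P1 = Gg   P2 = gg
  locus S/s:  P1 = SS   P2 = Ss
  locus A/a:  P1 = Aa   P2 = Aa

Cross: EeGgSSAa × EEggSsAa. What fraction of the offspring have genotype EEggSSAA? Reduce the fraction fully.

EeGgSSAa gametes: EGSA×2, EGSa×2, EgSA×2, EgSa×2, eGSA×2, eGSa×2, egSA×2, egSa×2
EEggSsAa gametes: EgSA×4, EgSa×4, EgsA×4, Egsa×4
EeGgSSAa×EEggSsAa grid (16·16=256): EEGgSSAA=8 EEGgSSAa=16 EEGgSSaa=8 EEGgSsAA=8 EEGgSsAa=16 EEGgSsaa=8 EEggSSAA=8 EEggSSAa=16 EEggSSaa=8 EEggSsAA=8 EEggSsAa=16 EEggSsaa=8 EeGgSSAA=8 EeGgSSAa=16 EeGgSSaa=8 EeGgSsAA=8 EeGgSsAa=16 EeGgSsaa=8 EeggSSAA=8 EeggSSAa=16 EeggSSaa=8 EeggSsAA=8 EeggSsAa=16 EeggSsaa=8
EEggSSAA hits 8/256; gcd=8; 8÷8/256÷8 = 1/32

P(EEggSSAA) = 1/32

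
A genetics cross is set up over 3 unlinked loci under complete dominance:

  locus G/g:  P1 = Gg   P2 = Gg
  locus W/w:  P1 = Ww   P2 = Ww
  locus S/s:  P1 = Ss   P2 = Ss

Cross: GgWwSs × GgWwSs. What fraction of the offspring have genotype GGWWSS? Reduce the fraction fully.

P(GGWWSS) = 1/64

GgWwSs gametes: GWS×1, GWs×1, GwS×1, Gws×1, gWS×1, gWs×1, gwS×1, gws×1
GgWwSs gametes: GWS×1, GWs×1, GwS×1, Gws×1, gWS×1, gWs×1, gwS×1, gws×1
GgWwSs×GgWwSs grid (8·8=64): GGWWSS=1 GGWWSs=2 GGWWss=1 GGWwSS=2 GGWwSs=4 GGWwss=2 GGwwSS=1 GGwwSs=2 GGwwss=1 GgWWSS=2 GgWWSs=4 GgWWss=2 GgWwSS=4 GgWwSs=8 GgWwss=4 GgwwSS=2 GgwwSs=4 Ggwwss=2 ggWWSS=1 ggWWSs=2 ggWWss=1 ggWwSS=2 ggWwSs=4 ggWwss=2 ggwwSS=1 ggwwSs=2 ggwwss=1
GGWWSS hits 1/64; gcd=1; 1÷1/64÷1 = 1/64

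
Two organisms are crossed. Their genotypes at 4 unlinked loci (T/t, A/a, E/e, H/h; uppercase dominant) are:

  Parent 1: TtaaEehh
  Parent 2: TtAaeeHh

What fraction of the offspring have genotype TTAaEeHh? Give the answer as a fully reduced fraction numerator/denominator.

TtaaEehh gametes: TaEh×4, Taeh×4, taEh×4, taeh×4
TtAaeeHh gametes: TAeH×2, TAeh×2, TaeH×2, Taeh×2, tAeH×2, tAeh×2, taeH×2, taeh×2
TtaaEehh×TtAaeeHh grid (16·16=256): TTAaEeHh=8 TTAaEehh=8 TTAaeeHh=8 TTAaeehh=8 TTaaEeHh=8 TTaaEehh=8 TTaaeeHh=8 TTaaeehh=8 TtAaEeHh=16 TtAaEehh=16 TtAaeeHh=16 TtAaeehh=16 TtaaEeHh=16 TtaaEehh=16 TtaaeeHh=16 Ttaaeehh=16 ttAaEeHh=8 ttAaEehh=8 ttAaeeHh=8 ttAaeehh=8 ttaaEeHh=8 ttaaEehh=8 ttaaeeHh=8 ttaaeehh=8
TTAaEeHh hits 8/256; gcd=8; 8÷8/256÷8 = 1/32

P(TTAaEeHh) = 1/32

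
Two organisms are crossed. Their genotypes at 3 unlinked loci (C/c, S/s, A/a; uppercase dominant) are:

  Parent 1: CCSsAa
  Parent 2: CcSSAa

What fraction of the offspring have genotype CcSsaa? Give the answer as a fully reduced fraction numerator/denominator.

CCSsAa gametes: CSA×2, CSa×2, CsA×2, Csa×2
CcSSAa gametes: CSA×2, CSa×2, cSA×2, cSa×2
CCSsAa×CcSSAa grid (8·8=64): CCSSAA=4 CCSSAa=8 CCSSaa=4 CCSsAA=4 CCSsAa=8 CCSsaa=4 CcSSAA=4 CcSSAa=8 CcSSaa=4 CcSsAA=4 CcSsAa=8 CcSsaa=4
CcSsaa hits 4/64; gcd=4; 4÷4/64÷4 = 1/16

P(CcSsaa) = 1/16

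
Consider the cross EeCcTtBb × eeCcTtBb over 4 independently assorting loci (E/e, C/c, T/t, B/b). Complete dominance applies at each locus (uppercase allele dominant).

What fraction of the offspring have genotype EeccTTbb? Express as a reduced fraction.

P(EeccTTbb) = 1/128

EeCcTtBb gametes: ECTB×1, ECTb×1, ECtB×1, ECtb×1, EcTB×1, EcTb×1, EctB×1, Ectb×1, eCTB×1, eCTb×1, eCtB×1, eCtb×1, ecTB×1, ecTb×1, ectB×1, ectb×1
eeCcTtBb gametes: eCTB×2, eCTb×2, eCtB×2, eCtb×2, ecTB×2, ecTb×2, ectB×2, ectb×2
EeCcTtBb×eeCcTtBb grid (16·16=256): EeCCTTBB=2 EeCCTTBb=4 EeCCTTbb=2 EeCCTtBB=4 EeCCTtBb=8 EeCCTtbb=4 EeCCttBB=2 EeCCttBb=4 EeCCttbb=2 EeCcTTBB=4 EeCcTTBb=8 EeCcTTbb=4 EeCcTtBB=8 EeCcTtBb=16 EeCcTtbb=8 EeCcttBB=4 EeCcttBb=8 EeCcttbb=4 EeccTTBB=2 EeccTTBb=4 EeccTTbb=2 EeccTtBB=4 EeccTtBb=8 EeccTtbb=4 EeccttBB=2 EeccttBb=4 Eeccttbb=2 eeCCTTBB=2 eeCCTTBb=4 eeCCTTbb=2 eeCCTtBB=4 eeCCTtBb=8 eeCCTtbb=4 eeCCttBB=2 eeCCttBb=4 eeCCttbb=2 eeCcTTBB=4 eeCcTTBb=8 eeCcTTbb=4 eeCcTtBB=8 eeCcTtBb=16 eeCcTtbb=8 eeCcttBB=4 eeCcttBb=8 eeCcttbb=4 eeccTTBB=2 eeccTTBb=4 eeccTTbb=2 eeccTtBB=4 eeccTtBb=8 eeccTtbb=4 eeccttBB=2 eeccttBb=4 eeccttbb=2
EeccTTbb hits 2/256; gcd=2; 2÷2/256÷2 = 1/128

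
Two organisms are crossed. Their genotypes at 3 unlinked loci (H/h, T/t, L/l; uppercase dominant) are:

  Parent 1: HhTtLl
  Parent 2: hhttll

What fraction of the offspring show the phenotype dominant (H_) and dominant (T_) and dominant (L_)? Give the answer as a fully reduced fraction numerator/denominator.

HhTtLl gametes: HTL×1, HTl×1, HtL×1, Htl×1, hTL×1, hTl×1, htL×1, htl×1
hhttll gametes: htl×8
HhTtLl×hhttll grid (8·8=64): HhTtLl=8 HhTtll=8 HhttLl=8 Hhttll=8 hhTtLl=8 hhTtll=8 hhttLl=8 hhttll=8
H_ T_ L_ hits 8/64; gcd=8; 8÷8/64÷8 = 1/8

P(H_ T_ L_) = 1/8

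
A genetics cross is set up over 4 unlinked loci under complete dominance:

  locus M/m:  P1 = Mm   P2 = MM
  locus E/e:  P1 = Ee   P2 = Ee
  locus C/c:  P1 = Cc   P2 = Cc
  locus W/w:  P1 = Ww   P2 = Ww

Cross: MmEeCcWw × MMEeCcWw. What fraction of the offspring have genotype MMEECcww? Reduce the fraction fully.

P(MMEECcww) = 1/64

MmEeCcWw gametes: MECW×1, MECw×1, MEcW×1, MEcw×1, MeCW×1, MeCw×1, MecW×1, Mecw×1, mECW×1, mECw×1, mEcW×1, mEcw×1, meCW×1, meCw×1, mecW×1, mecw×1
MMEeCcWw gametes: MECW×2, MECw×2, MEcW×2, MEcw×2, MeCW×2, MeCw×2, MecW×2, Mecw×2
MmEeCcWw×MMEeCcWw grid (16·16=256): MMEECCWW=2 MMEECCWw=4 MMEECCww=2 MMEECcWW=4 MMEECcWw=8 MMEECcww=4 MMEEccWW=2 MMEEccWw=4 MMEEccww=2 MMEeCCWW=4 MMEeCCWw=8 MMEeCCww=4 MMEeCcWW=8 MMEeCcWw=16 MMEeCcww=8 MMEeccWW=4 MMEeccWw=8 MMEeccww=4 MMeeCCWW=2 MMeeCCWw=4 MMeeCCww=2 MMeeCcWW=4 MMeeCcWw=8 MMeeCcww=4 MMeeccWW=2 MMeeccWw=4 MMeeccww=2 MmEECCWW=2 MmEECCWw=4 MmEECCww=2 MmEECcWW=4 MmEECcWw=8 MmEECcww=4 MmEEccWW=2 MmEEccWw=4 MmEEccww=2 MmEeCCWW=4 MmEeCCWw=8 MmEeCCww=4 MmEeCcWW=8 MmEeCcWw=16 MmEeCcww=8 MmEeccWW=4 MmEeccWw=8 MmEeccww=4 MmeeCCWW=2 MmeeCCWw=4 MmeeCCww=2 MmeeCcWW=4 MmeeCcWw=8 MmeeCcww=4 MmeeccWW=2 MmeeccWw=4 Mmeeccww=2
MMEECcww hits 4/256; gcd=4; 4÷4/256÷4 = 1/64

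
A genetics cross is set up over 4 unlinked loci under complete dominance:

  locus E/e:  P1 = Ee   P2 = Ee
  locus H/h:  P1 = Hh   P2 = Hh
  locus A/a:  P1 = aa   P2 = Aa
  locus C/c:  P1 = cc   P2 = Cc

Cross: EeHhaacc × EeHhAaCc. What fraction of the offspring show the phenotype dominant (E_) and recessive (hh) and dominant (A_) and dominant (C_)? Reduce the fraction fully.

EeHhaacc gametes: EHac×4, Ehac×4, eHac×4, ehac×4
EeHhAaCc gametes: EHAC×1, EHAc×1, EHaC×1, EHac×1, EhAC×1, EhAc×1, EhaC×1, Ehac×1, eHAC×1, eHAc×1, eHaC×1, eHac×1, ehAC×1, ehAc×1, ehaC×1, ehac×1
EeHhaacc×EeHhAaCc grid (16·16=256): EEHHAaCc=4 EEHHAacc=4 EEHHaaCc=4 EEHHaacc=4 EEHhAaCc=8 EEHhAacc=8 EEHhaaCc=8 EEHhaacc=8 EEhhAaCc=4 EEhhAacc=4 EEhhaaCc=4 EEhhaacc=4 EeHHAaCc=8 EeHHAacc=8 EeHHaaCc=8 EeHHaacc=8 EeHhAaCc=16 EeHhAacc=16 EeHhaaCc=16 EeHhaacc=16 EehhAaCc=8 EehhAacc=8 EehhaaCc=8 Eehhaacc=8 eeHHAaCc=4 eeHHAacc=4 eeHHaaCc=4 eeHHaacc=4 eeHhAaCc=8 eeHhAacc=8 eeHhaaCc=8 eeHhaacc=8 eehhAaCc=4 eehhAacc=4 eehhaaCc=4 eehhaacc=4
E_ hh A_ C_ hits 12/256; gcd=4; 12÷4/256÷4 = 3/64

P(E_ hh A_ C_) = 3/64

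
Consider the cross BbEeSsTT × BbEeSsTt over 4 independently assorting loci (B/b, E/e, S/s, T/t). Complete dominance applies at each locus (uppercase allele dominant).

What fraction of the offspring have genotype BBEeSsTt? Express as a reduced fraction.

P(BBEeSsTt) = 1/32

BbEeSsTT gametes: BEST×2, BEsT×2, BeST×2, BesT×2, bEST×2, bEsT×2, beST×2, besT×2
BbEeSsTt gametes: BEST×1, BESt×1, BEsT×1, BEst×1, BeST×1, BeSt×1, BesT×1, Best×1, bEST×1, bESt×1, bEsT×1, bEst×1, beST×1, beSt×1, besT×1, best×1
BbEeSsTT×BbEeSsTt grid (16·16=256): BBEESSTT=2 BBEESSTt=2 BBEESsTT=4 BBEESsTt=4 BBEEssTT=2 BBEEssTt=2 BBEeSSTT=4 BBEeSSTt=4 BBEeSsTT=8 BBEeSsTt=8 BBEessTT=4 BBEessTt=4 BBeeSSTT=2 BBeeSSTt=2 BBeeSsTT=4 BBeeSsTt=4 BBeessTT=2 BBeessTt=2 BbEESSTT=4 BbEESSTt=4 BbEESsTT=8 BbEESsTt=8 BbEEssTT=4 BbEEssTt=4 BbEeSSTT=8 BbEeSSTt=8 BbEeSsTT=16 BbEeSsTt=16 BbEessTT=8 BbEessTt=8 BbeeSSTT=4 BbeeSSTt=4 BbeeSsTT=8 BbeeSsTt=8 BbeessTT=4 BbeessTt=4 bbEESSTT=2 bbEESSTt=2 bbEESsTT=4 bbEESsTt=4 bbEEssTT=2 bbEEssTt=2 bbEeSSTT=4 bbEeSSTt=4 bbEeSsTT=8 bbEeSsTt=8 bbEessTT=4 bbEessTt=4 bbeeSSTT=2 bbeeSSTt=2 bbeeSsTT=4 bbeeSsTt=4 bbeessTT=2 bbeessTt=2
BBEeSsTt hits 8/256; gcd=8; 8÷8/256÷8 = 1/32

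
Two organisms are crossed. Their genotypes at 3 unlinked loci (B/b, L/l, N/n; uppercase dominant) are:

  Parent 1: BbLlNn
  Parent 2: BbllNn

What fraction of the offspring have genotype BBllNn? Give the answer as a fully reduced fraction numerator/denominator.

BbLlNn gametes: BLN×1, BLn×1, BlN×1, Bln×1, bLN×1, bLn×1, blN×1, bln×1
BbllNn gametes: BlN×2, Bln×2, blN×2, bln×2
BbLlNn×BbllNn grid (8·8=64): BBLlNN=2 BBLlNn=4 BBLlnn=2 BBllNN=2 BBllNn=4 BBllnn=2 BbLlNN=4 BbLlNn=8 BbLlnn=4 BbllNN=4 BbllNn=8 Bbllnn=4 bbLlNN=2 bbLlNn=4 bbLlnn=2 bbllNN=2 bbllNn=4 bbllnn=2
BBllNn hits 4/64; gcd=4; 4÷4/64÷4 = 1/16

P(BBllNn) = 1/16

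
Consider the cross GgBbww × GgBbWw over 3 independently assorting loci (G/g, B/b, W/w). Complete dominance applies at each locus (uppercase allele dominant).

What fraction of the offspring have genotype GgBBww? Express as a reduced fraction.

P(GgBBww) = 1/16

GgBbww gametes: GBw×2, Gbw×2, gBw×2, gbw×2
GgBbWw gametes: GBW×1, GBw×1, GbW×1, Gbw×1, gBW×1, gBw×1, gbW×1, gbw×1
GgBbww×GgBbWw grid (8·8=64): GGBBWw=2 GGBBww=2 GGBbWw=4 GGBbww=4 GGbbWw=2 GGbbww=2 GgBBWw=4 GgBBww=4 GgBbWw=8 GgBbww=8 GgbbWw=4 Ggbbww=4 ggBBWw=2 ggBBww=2 ggBbWw=4 ggBbww=4 ggbbWw=2 ggbbww=2
GgBBww hits 4/64; gcd=4; 4÷4/64÷4 = 1/16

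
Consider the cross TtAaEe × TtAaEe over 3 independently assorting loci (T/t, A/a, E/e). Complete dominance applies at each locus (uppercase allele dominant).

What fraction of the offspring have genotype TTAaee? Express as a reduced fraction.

TtAaEe gametes: TAE×1, TAe×1, TaE×1, Tae×1, tAE×1, tAe×1, taE×1, tae×1
TtAaEe gametes: TAE×1, TAe×1, TaE×1, Tae×1, tAE×1, tAe×1, taE×1, tae×1
TtAaEe×TtAaEe grid (8·8=64): TTAAEE=1 TTAAEe=2 TTAAee=1 TTAaEE=2 TTAaEe=4 TTAaee=2 TTaaEE=1 TTaaEe=2 TTaaee=1 TtAAEE=2 TtAAEe=4 TtAAee=2 TtAaEE=4 TtAaEe=8 TtAaee=4 TtaaEE=2 TtaaEe=4 Ttaaee=2 ttAAEE=1 ttAAEe=2 ttAAee=1 ttAaEE=2 ttAaEe=4 ttAaee=2 ttaaEE=1 ttaaEe=2 ttaaee=1
TTAaee hits 2/64; gcd=2; 2÷2/64÷2 = 1/32

P(TTAaee) = 1/32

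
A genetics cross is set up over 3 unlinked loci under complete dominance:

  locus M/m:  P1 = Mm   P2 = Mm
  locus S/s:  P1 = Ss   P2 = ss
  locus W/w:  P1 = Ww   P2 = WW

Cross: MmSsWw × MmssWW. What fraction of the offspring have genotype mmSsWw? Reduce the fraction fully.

P(mmSsWw) = 1/16

MmSsWw gametes: MSW×1, MSw×1, MsW×1, Msw×1, mSW×1, mSw×1, msW×1, msw×1
MmssWW gametes: MsW×4, msW×4
MmSsWw×MmssWW grid (8·8=64): MMSsWW=4 MMSsWw=4 MMssWW=4 MMssWw=4 MmSsWW=8 MmSsWw=8 MmssWW=8 MmssWw=8 mmSsWW=4 mmSsWw=4 mmssWW=4 mmssWw=4
mmSsWw hits 4/64; gcd=4; 4÷4/64÷4 = 1/16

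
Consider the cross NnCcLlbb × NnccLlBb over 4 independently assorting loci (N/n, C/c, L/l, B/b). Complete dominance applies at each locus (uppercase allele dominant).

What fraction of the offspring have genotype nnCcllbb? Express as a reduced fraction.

P(nnCcllbb) = 1/64

NnCcLlbb gametes: NCLb×2, NClb×2, NcLb×2, Nclb×2, nCLb×2, nClb×2, ncLb×2, nclb×2
NnccLlBb gametes: NcLB×2, NcLb×2, NclB×2, Nclb×2, ncLB×2, ncLb×2, nclB×2, nclb×2
NnCcLlbb×NnccLlBb grid (16·16=256): NNCcLLBb=4 NNCcLLbb=4 NNCcLlBb=8 NNCcLlbb=8 NNCcllBb=4 NNCcllbb=4 NNccLLBb=4 NNccLLbb=4 NNccLlBb=8 NNccLlbb=8 NNccllBb=4 NNccllbb=4 NnCcLLBb=8 NnCcLLbb=8 NnCcLlBb=16 NnCcLlbb=16 NnCcllBb=8 NnCcllbb=8 NnccLLBb=8 NnccLLbb=8 NnccLlBb=16 NnccLlbb=16 NnccllBb=8 Nnccllbb=8 nnCcLLBb=4 nnCcLLbb=4 nnCcLlBb=8 nnCcLlbb=8 nnCcllBb=4 nnCcllbb=4 nnccLLBb=4 nnccLLbb=4 nnccLlBb=8 nnccLlbb=8 nnccllBb=4 nnccllbb=4
nnCcllbb hits 4/256; gcd=4; 4÷4/256÷4 = 1/64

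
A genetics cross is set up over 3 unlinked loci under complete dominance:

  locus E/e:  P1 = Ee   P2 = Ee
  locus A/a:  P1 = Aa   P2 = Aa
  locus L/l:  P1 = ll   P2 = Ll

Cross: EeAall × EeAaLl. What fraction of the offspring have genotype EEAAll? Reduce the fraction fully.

P(EEAAll) = 1/32

EeAall gametes: EAl×2, Eal×2, eAl×2, eal×2
EeAaLl gametes: EAL×1, EAl×1, EaL×1, Eal×1, eAL×1, eAl×1, eaL×1, eal×1
EeAall×EeAaLl grid (8·8=64): EEAALl=2 EEAAll=2 EEAaLl=4 EEAall=4 EEaaLl=2 EEaall=2 EeAALl=4 EeAAll=4 EeAaLl=8 EeAall=8 EeaaLl=4 Eeaall=4 eeAALl=2 eeAAll=2 eeAaLl=4 eeAall=4 eeaaLl=2 eeaall=2
EEAAll hits 2/64; gcd=2; 2÷2/64÷2 = 1/32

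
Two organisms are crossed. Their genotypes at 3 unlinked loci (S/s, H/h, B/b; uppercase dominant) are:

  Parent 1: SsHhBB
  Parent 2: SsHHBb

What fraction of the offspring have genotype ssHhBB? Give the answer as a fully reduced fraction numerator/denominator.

SsHhBB gametes: SHB×2, ShB×2, sHB×2, shB×2
SsHHBb gametes: SHB×2, SHb×2, sHB×2, sHb×2
SsHhBB×SsHHBb grid (8·8=64): SSHHBB=4 SSHHBb=4 SSHhBB=4 SSHhBb=4 SsHHBB=8 SsHHBb=8 SsHhBB=8 SsHhBb=8 ssHHBB=4 ssHHBb=4 ssHhBB=4 ssHhBb=4
ssHhBB hits 4/64; gcd=4; 4÷4/64÷4 = 1/16

P(ssHhBB) = 1/16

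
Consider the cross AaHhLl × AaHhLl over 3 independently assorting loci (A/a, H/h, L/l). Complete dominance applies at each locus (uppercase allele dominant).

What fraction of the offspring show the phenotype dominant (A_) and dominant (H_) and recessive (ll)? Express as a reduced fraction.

P(A_ H_ ll) = 9/64

AaHhLl gametes: AHL×1, AHl×1, AhL×1, Ahl×1, aHL×1, aHl×1, ahL×1, ahl×1
AaHhLl gametes: AHL×1, AHl×1, AhL×1, Ahl×1, aHL×1, aHl×1, ahL×1, ahl×1
AaHhLl×AaHhLl grid (8·8=64): AAHHLL=1 AAHHLl=2 AAHHll=1 AAHhLL=2 AAHhLl=4 AAHhll=2 AAhhLL=1 AAhhLl=2 AAhhll=1 AaHHLL=2 AaHHLl=4 AaHHll=2 AaHhLL=4 AaHhLl=8 AaHhll=4 AahhLL=2 AahhLl=4 Aahhll=2 aaHHLL=1 aaHHLl=2 aaHHll=1 aaHhLL=2 aaHhLl=4 aaHhll=2 aahhLL=1 aahhLl=2 aahhll=1
A_ H_ ll hits 9/64; gcd=1; 9÷1/64÷1 = 9/64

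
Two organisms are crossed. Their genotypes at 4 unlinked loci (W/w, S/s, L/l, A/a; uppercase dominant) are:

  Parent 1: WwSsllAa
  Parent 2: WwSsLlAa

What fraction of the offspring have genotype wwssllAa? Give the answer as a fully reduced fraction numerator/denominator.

P(wwssllAa) = 1/64

WwSsllAa gametes: WSlA×2, WSla×2, WslA×2, Wsla×2, wSlA×2, wSla×2, wslA×2, wsla×2
WwSsLlAa gametes: WSLA×1, WSLa×1, WSlA×1, WSla×1, WsLA×1, WsLa×1, WslA×1, Wsla×1, wSLA×1, wSLa×1, wSlA×1, wSla×1, wsLA×1, wsLa×1, wslA×1, wsla×1
WwSsllAa×WwSsLlAa grid (16·16=256): WWSSLlAA=2 WWSSLlAa=4 WWSSLlaa=2 WWSSllAA=2 WWSSllAa=4 WWSSllaa=2 WWSsLlAA=4 WWSsLlAa=8 WWSsLlaa=4 WWSsllAA=4 WWSsllAa=8 WWSsllaa=4 WWssLlAA=2 WWssLlAa=4 WWssLlaa=2 WWssllAA=2 WWssllAa=4 WWssllaa=2 WwSSLlAA=4 WwSSLlAa=8 WwSSLlaa=4 WwSSllAA=4 WwSSllAa=8 WwSSllaa=4 WwSsLlAA=8 WwSsLlAa=16 WwSsLlaa=8 WwSsllAA=8 WwSsllAa=16 WwSsllaa=8 WwssLlAA=4 WwssLlAa=8 WwssLlaa=4 WwssllAA=4 WwssllAa=8 Wwssllaa=4 wwSSLlAA=2 wwSSLlAa=4 wwSSLlaa=2 wwSSllAA=2 wwSSllAa=4 wwSSllaa=2 wwSsLlAA=4 wwSsLlAa=8 wwSsLlaa=4 wwSsllAA=4 wwSsllAa=8 wwSsllaa=4 wwssLlAA=2 wwssLlAa=4 wwssLlaa=2 wwssllAA=2 wwssllAa=4 wwssllaa=2
wwssllAa hits 4/256; gcd=4; 4÷4/256÷4 = 1/64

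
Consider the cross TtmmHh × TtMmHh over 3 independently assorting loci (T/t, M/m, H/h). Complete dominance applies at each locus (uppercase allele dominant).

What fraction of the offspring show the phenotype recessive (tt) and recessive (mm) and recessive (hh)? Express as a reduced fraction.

P(tt mm hh) = 1/32

TtmmHh gametes: TmH×2, Tmh×2, tmH×2, tmh×2
TtMmHh gametes: TMH×1, TMh×1, TmH×1, Tmh×1, tMH×1, tMh×1, tmH×1, tmh×1
TtmmHh×TtMmHh grid (8·8=64): TTMmHH=2 TTMmHh=4 TTMmhh=2 TTmmHH=2 TTmmHh=4 TTmmhh=2 TtMmHH=4 TtMmHh=8 TtMmhh=4 TtmmHH=4 TtmmHh=8 Ttmmhh=4 ttMmHH=2 ttMmHh=4 ttMmhh=2 ttmmHH=2 ttmmHh=4 ttmmhh=2
tt mm hh hits 2/64; gcd=2; 2÷2/64÷2 = 1/32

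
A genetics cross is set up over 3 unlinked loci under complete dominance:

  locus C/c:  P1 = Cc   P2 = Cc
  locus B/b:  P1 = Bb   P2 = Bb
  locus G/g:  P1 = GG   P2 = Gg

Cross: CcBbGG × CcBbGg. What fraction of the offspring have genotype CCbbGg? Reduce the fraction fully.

P(CCbbGg) = 1/32

CcBbGG gametes: CBG×2, CbG×2, cBG×2, cbG×2
CcBbGg gametes: CBG×1, CBg×1, CbG×1, Cbg×1, cBG×1, cBg×1, cbG×1, cbg×1
CcBbGG×CcBbGg grid (8·8=64): CCBBGG=2 CCBBGg=2 CCBbGG=4 CCBbGg=4 CCbbGG=2 CCbbGg=2 CcBBGG=4 CcBBGg=4 CcBbGG=8 CcBbGg=8 CcbbGG=4 CcbbGg=4 ccBBGG=2 ccBBGg=2 ccBbGG=4 ccBbGg=4 ccbbGG=2 ccbbGg=2
CCbbGg hits 2/64; gcd=2; 2÷2/64÷2 = 1/32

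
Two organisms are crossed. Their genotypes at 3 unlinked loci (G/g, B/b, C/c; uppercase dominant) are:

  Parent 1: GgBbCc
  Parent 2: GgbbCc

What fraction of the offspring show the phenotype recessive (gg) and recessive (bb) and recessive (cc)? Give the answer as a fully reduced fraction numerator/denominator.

P(gg bb cc) = 1/32

GgBbCc gametes: GBC×1, GBc×1, GbC×1, Gbc×1, gBC×1, gBc×1, gbC×1, gbc×1
GgbbCc gametes: GbC×2, Gbc×2, gbC×2, gbc×2
GgBbCc×GgbbCc grid (8·8=64): GGBbCC=2 GGBbCc=4 GGBbcc=2 GGbbCC=2 GGbbCc=4 GGbbcc=2 GgBbCC=4 GgBbCc=8 GgBbcc=4 GgbbCC=4 GgbbCc=8 Ggbbcc=4 ggBbCC=2 ggBbCc=4 ggBbcc=2 ggbbCC=2 ggbbCc=4 ggbbcc=2
gg bb cc hits 2/64; gcd=2; 2÷2/64÷2 = 1/32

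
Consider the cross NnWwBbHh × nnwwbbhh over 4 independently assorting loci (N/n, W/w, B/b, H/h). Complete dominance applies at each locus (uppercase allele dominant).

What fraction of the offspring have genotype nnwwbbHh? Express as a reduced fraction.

P(nnwwbbHh) = 1/16

NnWwBbHh gametes: NWBH×1, NWBh×1, NWbH×1, NWbh×1, NwBH×1, NwBh×1, NwbH×1, Nwbh×1, nWBH×1, nWBh×1, nWbH×1, nWbh×1, nwBH×1, nwBh×1, nwbH×1, nwbh×1
nnwwbbhh gametes: nwbh×16
NnWwBbHh×nnwwbbhh grid (16·16=256): NnWwBbHh=16 NnWwBbhh=16 NnWwbbHh=16 NnWwbbhh=16 NnwwBbHh=16 NnwwBbhh=16 NnwwbbHh=16 Nnwwbbhh=16 nnWwBbHh=16 nnWwBbhh=16 nnWwbbHh=16 nnWwbbhh=16 nnwwBbHh=16 nnwwBbhh=16 nnwwbbHh=16 nnwwbbhh=16
nnwwbbHh hits 16/256; gcd=16; 16÷16/256÷16 = 1/16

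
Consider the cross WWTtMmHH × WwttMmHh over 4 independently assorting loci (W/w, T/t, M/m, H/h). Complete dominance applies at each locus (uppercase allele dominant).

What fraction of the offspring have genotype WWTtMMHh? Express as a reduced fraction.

WWTtMmHH gametes: WTMH×4, WTmH×4, WtMH×4, WtmH×4
WwttMmHh gametes: WtMH×2, WtMh×2, WtmH×2, Wtmh×2, wtMH×2, wtMh×2, wtmH×2, wtmh×2
WWTtMmHH×WwttMmHh grid (16·16=256): WWTtMMHH=8 WWTtMMHh=8 WWTtMmHH=16 WWTtMmHh=16 WWTtmmHH=8 WWTtmmHh=8 WWttMMHH=8 WWttMMHh=8 WWttMmHH=16 WWttMmHh=16 WWttmmHH=8 WWttmmHh=8 WwTtMMHH=8 WwTtMMHh=8 WwTtMmHH=16 WwTtMmHh=16 WwTtmmHH=8 WwTtmmHh=8 WwttMMHH=8 WwttMMHh=8 WwttMmHH=16 WwttMmHh=16 WwttmmHH=8 WwttmmHh=8
WWTtMMHh hits 8/256; gcd=8; 8÷8/256÷8 = 1/32

P(WWTtMMHh) = 1/32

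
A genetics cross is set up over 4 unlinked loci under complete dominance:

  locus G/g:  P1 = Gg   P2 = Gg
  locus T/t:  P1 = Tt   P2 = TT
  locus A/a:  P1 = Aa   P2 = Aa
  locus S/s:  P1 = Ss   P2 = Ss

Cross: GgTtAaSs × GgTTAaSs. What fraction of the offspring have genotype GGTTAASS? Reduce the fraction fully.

P(GGTTAASS) = 1/128

GgTtAaSs gametes: GTAS×1, GTAs×1, GTaS×1, GTas×1, GtAS×1, GtAs×1, GtaS×1, Gtas×1, gTAS×1, gTAs×1, gTaS×1, gTas×1, gtAS×1, gtAs×1, gtaS×1, gtas×1
GgTTAaSs gametes: GTAS×2, GTAs×2, GTaS×2, GTas×2, gTAS×2, gTAs×2, gTaS×2, gTas×2
GgTtAaSs×GgTTAaSs grid (16·16=256): GGTTAASS=2 GGTTAASs=4 GGTTAAss=2 GGTTAaSS=4 GGTTAaSs=8 GGTTAass=4 GGTTaaSS=2 GGTTaaSs=4 GGTTaass=2 GGTtAASS=2 GGTtAASs=4 GGTtAAss=2 GGTtAaSS=4 GGTtAaSs=8 GGTtAass=4 GGTtaaSS=2 GGTtaaSs=4 GGTtaass=2 GgTTAASS=4 GgTTAASs=8 GgTTAAss=4 GgTTAaSS=8 GgTTAaSs=16 GgTTAass=8 GgTTaaSS=4 GgTTaaSs=8 GgTTaass=4 GgTtAASS=4 GgTtAASs=8 GgTtAAss=4 GgTtAaSS=8 GgTtAaSs=16 GgTtAass=8 GgTtaaSS=4 GgTtaaSs=8 GgTtaass=4 ggTTAASS=2 ggTTAASs=4 ggTTAAss=2 ggTTAaSS=4 ggTTAaSs=8 ggTTAass=4 ggTTaaSS=2 ggTTaaSs=4 ggTTaass=2 ggTtAASS=2 ggTtAASs=4 ggTtAAss=2 ggTtAaSS=4 ggTtAaSs=8 ggTtAass=4 ggTtaaSS=2 ggTtaaSs=4 ggTtaass=2
GGTTAASS hits 2/256; gcd=2; 2÷2/256÷2 = 1/128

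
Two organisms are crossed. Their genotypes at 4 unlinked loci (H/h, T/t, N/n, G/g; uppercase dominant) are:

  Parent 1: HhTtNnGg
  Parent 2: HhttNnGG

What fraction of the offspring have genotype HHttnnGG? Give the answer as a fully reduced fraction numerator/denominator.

HhTtNnGg gametes: HTNG×1, HTNg×1, HTnG×1, HTng×1, HtNG×1, HtNg×1, HtnG×1, Htng×1, hTNG×1, hTNg×1, hTnG×1, hTng×1, htNG×1, htNg×1, htnG×1, htng×1
HhttNnGG gametes: HtNG×4, HtnG×4, htNG×4, htnG×4
HhTtNnGg×HhttNnGG grid (16·16=256): HHTtNNGG=4 HHTtNNGg=4 HHTtNnGG=8 HHTtNnGg=8 HHTtnnGG=4 HHTtnnGg=4 HHttNNGG=4 HHttNNGg=4 HHttNnGG=8 HHttNnGg=8 HHttnnGG=4 HHttnnGg=4 HhTtNNGG=8 HhTtNNGg=8 HhTtNnGG=16 HhTtNnGg=16 HhTtnnGG=8 HhTtnnGg=8 HhttNNGG=8 HhttNNGg=8 HhttNnGG=16 HhttNnGg=16 HhttnnGG=8 HhttnnGg=8 hhTtNNGG=4 hhTtNNGg=4 hhTtNnGG=8 hhTtNnGg=8 hhTtnnGG=4 hhTtnnGg=4 hhttNNGG=4 hhttNNGg=4 hhttNnGG=8 hhttNnGg=8 hhttnnGG=4 hhttnnGg=4
HHttnnGG hits 4/256; gcd=4; 4÷4/256÷4 = 1/64

P(HHttnnGG) = 1/64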